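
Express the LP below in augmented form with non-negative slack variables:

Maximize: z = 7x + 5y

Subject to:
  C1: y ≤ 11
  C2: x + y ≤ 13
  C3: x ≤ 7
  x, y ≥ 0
max z = 7x + 5y

s.t.
  y + s1 = 11
  x + y + s2 = 13
  x + s3 = 7
  x, y, s1, s2, s3 ≥ 0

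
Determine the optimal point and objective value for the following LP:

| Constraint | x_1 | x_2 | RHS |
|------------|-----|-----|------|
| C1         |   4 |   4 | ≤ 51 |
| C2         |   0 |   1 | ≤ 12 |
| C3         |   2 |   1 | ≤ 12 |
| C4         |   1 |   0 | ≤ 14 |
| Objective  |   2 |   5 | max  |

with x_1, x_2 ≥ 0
Each vertex is the intersection of two constraint boundaries that also satisfies all remaining constraints:
  x_1 = 0 and x_2 = 0 → (0, 0)
  2x_1 + x_2 = 12 and x_2 = 0 → (6, 0)
  x_2 = 12 and 2x_1 + x_2 = 12 → (0, 12)

Evaluating z = 2x_1 + 5x_2 at each vertex:
  (0, 0): z = 0
  (6, 0): z = 12
  (0, 12): z = 60

The maximum is at (0, 12) with z = 60.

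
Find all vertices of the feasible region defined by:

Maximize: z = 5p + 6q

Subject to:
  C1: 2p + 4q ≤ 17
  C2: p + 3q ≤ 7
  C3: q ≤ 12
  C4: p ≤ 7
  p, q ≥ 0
Each vertex is the intersection of two constraint boundaries that also satisfies all remaining constraints:
  p = 0 and q = 0 → (0, 0)
  p + 3q = 7 and p = 7 → (7, 0)
  p + 3q = 7 and p = 0 → (0, 2.333)

Vertices: (0, 0), (7, 0), (0, 2.333)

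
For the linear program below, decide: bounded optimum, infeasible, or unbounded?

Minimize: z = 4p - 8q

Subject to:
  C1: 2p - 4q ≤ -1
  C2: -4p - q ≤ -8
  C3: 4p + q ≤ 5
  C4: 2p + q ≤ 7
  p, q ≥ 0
C3 requires 4p + q ≤ 5, while C2 (-4p - q ≤ -8) is equivalent to 4p + q ≥ 8. Together they would need 8 ≤ 4p + q ≤ 5, which is impossible since 8 > 5. No point satisfies all constraints.

Infeasible: no point satisfies all constraints simultaneously.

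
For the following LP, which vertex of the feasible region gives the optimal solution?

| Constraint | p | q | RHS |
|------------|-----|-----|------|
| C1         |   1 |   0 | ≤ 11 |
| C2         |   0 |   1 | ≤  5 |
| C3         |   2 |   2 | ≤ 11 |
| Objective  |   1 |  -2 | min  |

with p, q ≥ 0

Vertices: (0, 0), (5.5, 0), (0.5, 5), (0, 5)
(0, 5) with z = -10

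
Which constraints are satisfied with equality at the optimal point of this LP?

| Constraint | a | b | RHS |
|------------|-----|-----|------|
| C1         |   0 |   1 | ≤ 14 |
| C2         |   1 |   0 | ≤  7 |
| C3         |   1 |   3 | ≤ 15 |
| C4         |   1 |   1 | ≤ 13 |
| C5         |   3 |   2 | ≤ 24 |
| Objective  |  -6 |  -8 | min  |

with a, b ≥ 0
Optimal: a = 6, b = 3
Binding: C3, C5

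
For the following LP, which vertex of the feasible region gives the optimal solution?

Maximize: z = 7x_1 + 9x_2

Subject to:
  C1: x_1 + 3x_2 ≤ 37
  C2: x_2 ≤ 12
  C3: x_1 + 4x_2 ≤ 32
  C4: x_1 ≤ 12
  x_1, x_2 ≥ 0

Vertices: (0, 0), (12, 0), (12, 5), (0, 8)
Evaluating z = 7x_1 + 9x_2 at each vertex:
  (0, 0): z = 0
  (12, 0): z = 84
  (12, 5): z = 129
  (0, 8): z = 72

The largest value is z = 129, attained at (12, 5).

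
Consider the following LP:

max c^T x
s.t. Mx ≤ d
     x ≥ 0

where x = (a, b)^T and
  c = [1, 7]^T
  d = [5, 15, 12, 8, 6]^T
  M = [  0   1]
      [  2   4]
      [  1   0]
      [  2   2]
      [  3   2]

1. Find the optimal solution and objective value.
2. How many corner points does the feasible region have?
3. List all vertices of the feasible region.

1. a = 0, b = 3, z = 21
2. 3
3. (0, 0), (2, 0), (0, 3)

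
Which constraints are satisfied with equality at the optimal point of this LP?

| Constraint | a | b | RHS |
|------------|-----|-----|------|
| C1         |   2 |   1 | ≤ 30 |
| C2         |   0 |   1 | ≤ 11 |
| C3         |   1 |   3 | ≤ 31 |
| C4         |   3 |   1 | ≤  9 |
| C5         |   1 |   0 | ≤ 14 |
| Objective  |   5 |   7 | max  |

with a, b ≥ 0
Optimal: a = 0, b = 9
Slack at optimum:
  C1: slack = 21
  C2: slack = 2
  C3: slack = 4
  C4: slack = 0 (binding)
  C5: slack = 14
  a ≥ 0: a = 0 (binding)
  b ≥ 0: b = 9
Binding constraints: C4, a ≥ 0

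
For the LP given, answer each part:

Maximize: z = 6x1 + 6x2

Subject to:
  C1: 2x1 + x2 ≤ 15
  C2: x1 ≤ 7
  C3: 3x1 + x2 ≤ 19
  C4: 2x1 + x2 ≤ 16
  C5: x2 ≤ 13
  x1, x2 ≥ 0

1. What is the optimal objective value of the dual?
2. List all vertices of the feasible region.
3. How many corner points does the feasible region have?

1. 84 (by strong duality, equal to the primal optimum)
2. (0, 0), (6.333, 0), (4, 7), (1, 13), (0, 13)
3. 5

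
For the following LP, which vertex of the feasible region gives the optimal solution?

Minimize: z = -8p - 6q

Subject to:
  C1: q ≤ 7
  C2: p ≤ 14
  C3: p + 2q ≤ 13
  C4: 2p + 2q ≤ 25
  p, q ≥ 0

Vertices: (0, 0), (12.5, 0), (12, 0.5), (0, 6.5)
(12.5, 0) with z = -100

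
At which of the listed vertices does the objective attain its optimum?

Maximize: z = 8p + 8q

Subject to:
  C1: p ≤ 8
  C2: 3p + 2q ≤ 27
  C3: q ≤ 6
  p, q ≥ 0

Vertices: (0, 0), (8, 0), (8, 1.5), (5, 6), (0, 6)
Evaluating z = 8p + 8q at each vertex:
  (0, 0): z = 0
  (8, 0): z = 64
  (8, 1.5): z = 76
  (5, 6): z = 88
  (0, 6): z = 48

The largest value is z = 88, attained at (5, 6).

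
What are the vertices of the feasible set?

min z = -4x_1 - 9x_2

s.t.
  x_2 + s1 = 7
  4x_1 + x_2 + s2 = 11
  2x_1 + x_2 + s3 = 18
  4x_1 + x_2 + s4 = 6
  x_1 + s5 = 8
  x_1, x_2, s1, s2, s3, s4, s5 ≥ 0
Each vertex is the intersection of two constraint boundaries that also satisfies all remaining constraints:
  x_1 = 0 and x_2 = 0 → (0, 0)
  4x_1 + x_2 = 6 and x_2 = 0 → (1.5, 0)
  4x_1 + x_2 = 6 and x_1 = 0 → (0, 6)

Vertices: (0, 0), (1.5, 0), (0, 6)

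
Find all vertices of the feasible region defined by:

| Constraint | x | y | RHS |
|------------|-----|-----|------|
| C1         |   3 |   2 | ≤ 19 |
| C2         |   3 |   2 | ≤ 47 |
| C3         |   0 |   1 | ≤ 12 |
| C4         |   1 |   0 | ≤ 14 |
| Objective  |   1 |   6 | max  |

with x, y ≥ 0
Each vertex is the intersection of two constraint boundaries that also satisfies all remaining constraints:
  x = 0 and y = 0 → (0, 0)
  3x + 2y = 19 and y = 0 → (6.333, 0)
  3x + 2y = 19 and x = 0 → (0, 9.5)

Vertices: (0, 0), (6.333, 0), (0, 9.5)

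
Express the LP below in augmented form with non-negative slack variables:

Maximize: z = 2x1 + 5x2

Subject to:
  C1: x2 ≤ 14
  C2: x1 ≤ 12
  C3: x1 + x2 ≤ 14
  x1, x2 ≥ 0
max z = 2x1 + 5x2

s.t.
  x2 + s1 = 14
  x1 + s2 = 12
  x1 + x2 + s3 = 14
  x1, x2, s1, s2, s3 ≥ 0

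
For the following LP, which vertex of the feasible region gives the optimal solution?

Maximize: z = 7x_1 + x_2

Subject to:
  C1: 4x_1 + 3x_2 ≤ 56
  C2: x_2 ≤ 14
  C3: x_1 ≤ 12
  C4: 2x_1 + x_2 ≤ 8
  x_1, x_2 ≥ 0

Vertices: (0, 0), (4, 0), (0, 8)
(4, 0) with z = 28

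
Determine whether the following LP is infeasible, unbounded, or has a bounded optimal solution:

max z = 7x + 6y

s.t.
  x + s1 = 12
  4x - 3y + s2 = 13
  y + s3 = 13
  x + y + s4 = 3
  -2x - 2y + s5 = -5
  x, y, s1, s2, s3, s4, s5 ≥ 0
The point (3, 0) satisfies every constraint, so the LP is feasible; the constraints give x ≤ 12 and y ≤ 13, which with x, y ≥ 0 keep the feasible region inside a bounded box. A feasible, bounded LP attains a finite optimum at a vertex.

Evaluating z = 7x + 6y at each vertex:
  (2.5, 0): z = 17.5
  (3, 0): z = 21
  (0, 3): z = 18
  (0, 2.5): z = 15

Bounded optimum: z* = 21 at (3, 0).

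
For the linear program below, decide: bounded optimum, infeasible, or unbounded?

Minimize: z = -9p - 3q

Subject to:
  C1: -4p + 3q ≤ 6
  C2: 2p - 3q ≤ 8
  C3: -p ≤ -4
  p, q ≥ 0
Feasible point: (4, 0) satisfies every constraint, so the LP is feasible.
Direction d = (1, 1): for each constraint row a, a·d ≤ 0 —
  (-4)(1) + (3)(1) = -1 ≤ 0
  (2)(1) + (-3)(1) = -1 ≤ 0
  (-1)(1) + (0)(1) = -1 ≤ 0
and d ≥ 0, so (4, 0) + t·d stays feasible for every t ≥ 0. Along this ray z = -9p - 3q changes by -12 per unit t, so z → −∞.

Unbounded — the objective can decrease without bound over the feasible region.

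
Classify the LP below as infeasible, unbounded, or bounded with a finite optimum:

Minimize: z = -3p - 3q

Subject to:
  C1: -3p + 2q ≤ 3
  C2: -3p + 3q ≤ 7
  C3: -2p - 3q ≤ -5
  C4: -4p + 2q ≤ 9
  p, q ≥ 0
Feasible point: (1, 1) satisfies every constraint, so the LP is feasible.
Direction d = (1, 0): for each constraint row a, a·d ≤ 0 —
  (-3)(1) + (2)(0) = -3 ≤ 0
  (-3)(1) + (3)(0) = -3 ≤ 0
  (-2)(1) + (-3)(0) = -2 ≤ 0
  (-4)(1) + (2)(0) = -4 ≤ 0
and d ≥ 0, so (1, 1) + t·d stays feasible for every t ≥ 0. Along this ray z = -3p - 3q changes by -3 per unit t, so z → −∞.

Unbounded: there is a feasible ray along which z → −∞.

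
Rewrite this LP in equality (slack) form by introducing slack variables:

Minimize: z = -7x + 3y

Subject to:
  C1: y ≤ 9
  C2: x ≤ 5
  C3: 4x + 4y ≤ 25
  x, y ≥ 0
min z = -7x + 3y

s.t.
  y + s1 = 9
  x + s2 = 5
  4x + 4y + s3 = 25
  x, y, s1, s2, s3 ≥ 0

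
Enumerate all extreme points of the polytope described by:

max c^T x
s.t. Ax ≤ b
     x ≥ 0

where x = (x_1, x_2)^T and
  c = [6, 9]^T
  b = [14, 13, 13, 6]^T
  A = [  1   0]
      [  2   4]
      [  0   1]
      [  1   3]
Each vertex is the intersection of two constraint boundaries that also satisfies all remaining constraints:
  x_1 = 0 and x_2 = 0 → (0, 0)
  x_1 + 3x_2 = 6 and x_2 = 0 → (6, 0)
  x_1 + 3x_2 = 6 and x_1 = 0 → (0, 2)

Vertices: (0, 0), (6, 0), (0, 2)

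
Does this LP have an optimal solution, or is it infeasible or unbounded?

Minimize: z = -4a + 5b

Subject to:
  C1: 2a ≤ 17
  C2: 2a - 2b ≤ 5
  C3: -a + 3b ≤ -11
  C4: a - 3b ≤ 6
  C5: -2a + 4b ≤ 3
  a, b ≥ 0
C4 requires a - 3b ≤ 6, while C3 (-a + 3b ≤ -11) is equivalent to a - 3b ≥ 11. Together they would need 11 ≤ a - 3b ≤ 6, which is impossible since 11 > 6. No point satisfies all constraints.

Infeasible: no point satisfies all constraints simultaneously.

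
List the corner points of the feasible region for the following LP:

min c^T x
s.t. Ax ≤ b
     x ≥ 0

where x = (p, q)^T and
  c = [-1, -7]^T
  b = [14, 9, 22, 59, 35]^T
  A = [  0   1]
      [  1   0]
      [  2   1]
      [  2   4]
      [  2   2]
Each vertex is the intersection of two constraint boundaries that also satisfies all remaining constraints:
  p = 0 and q = 0 → (0, 0)
  p = 9 and q = 0 → (9, 0)
  p = 9 and 2p + q = 22 → (9, 4)
  2p + q = 22 and 2p + 4q = 59 → (4.833, 12.33)
  q = 14 and 2p + 4q = 59 → (1.5, 14)
  q = 14 and p = 0 → (0, 14)

Vertices: (0, 0), (9, 0), (9, 4), (4.833, 12.33), (1.5, 14), (0, 14)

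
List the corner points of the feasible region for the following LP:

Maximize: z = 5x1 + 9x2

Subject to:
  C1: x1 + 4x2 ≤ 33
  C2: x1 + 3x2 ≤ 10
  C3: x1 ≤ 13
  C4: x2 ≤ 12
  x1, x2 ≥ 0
Each vertex is the intersection of two constraint boundaries that also satisfies all remaining constraints:
  x1 = 0 and x2 = 0 → (0, 0)
  x1 + 3x2 = 10 and x2 = 0 → (10, 0)
  x1 + 3x2 = 10 and x1 = 0 → (0, 3.333)

Vertices: (0, 0), (10, 0), (0, 3.333)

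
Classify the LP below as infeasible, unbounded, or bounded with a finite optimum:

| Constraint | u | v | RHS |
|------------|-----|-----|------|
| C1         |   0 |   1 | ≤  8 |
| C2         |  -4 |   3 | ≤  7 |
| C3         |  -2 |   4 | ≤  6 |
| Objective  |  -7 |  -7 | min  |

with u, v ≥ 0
Feasible point: (0, 0) satisfies every constraint, so the LP is feasible.
Direction d = (1, 0): for each constraint row a, a·d ≤ 0 —
  (0)(1) + (1)(0) = 0 ≤ 0
  (-4)(1) + (3)(0) = -4 ≤ 0
  (-2)(1) + (4)(0) = -2 ≤ 0
and d ≥ 0, so (0, 0) + t·d stays feasible for every t ≥ 0. Along this ray z = -7u - 7v changes by -7 per unit t, so z → −∞.

Unbounded — the objective can decrease without bound over the feasible region.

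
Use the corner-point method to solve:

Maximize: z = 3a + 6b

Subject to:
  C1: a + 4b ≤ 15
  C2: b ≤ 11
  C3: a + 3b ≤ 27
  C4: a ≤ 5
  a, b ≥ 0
Each vertex is the intersection of two constraint boundaries that also satisfies all remaining constraints:
  a = 0 and b = 0 → (0, 0)
  a = 5 and b = 0 → (5, 0)
  a + 4b = 15 and a = 5 → (5, 2.5)
  a + 4b = 15 and a = 0 → (0, 3.75)

Evaluating z = 3a + 6b at each vertex:
  (0, 0): z = 0
  (5, 0): z = 15
  (5, 2.5): z = 30
  (0, 3.75): z = 22.5

The maximum is at (5, 2.5) with z = 30.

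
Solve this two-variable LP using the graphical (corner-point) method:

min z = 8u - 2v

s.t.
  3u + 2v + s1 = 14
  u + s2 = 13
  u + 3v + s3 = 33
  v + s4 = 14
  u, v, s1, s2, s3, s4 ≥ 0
Each vertex is the intersection of two constraint boundaries that also satisfies all remaining constraints:
  u = 0 and v = 0 → (0, 0)
  3u + 2v = 14 and v = 0 → (4.667, 0)
  3u + 2v = 14 and u = 0 → (0, 7)

Evaluating z = 8u - 2v at each vertex:
  (0, 0): z = 0
  (4.667, 0): z = 37.33
  (0, 7): z = -14

The minimum is at (0, 7) with z = -14.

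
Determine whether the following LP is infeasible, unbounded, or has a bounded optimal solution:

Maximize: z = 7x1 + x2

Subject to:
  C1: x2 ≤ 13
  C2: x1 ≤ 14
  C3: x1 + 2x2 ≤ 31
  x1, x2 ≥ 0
The point (14, 8.5) satisfies every constraint, so the LP is feasible; the constraints give x1 ≤ 14 and x2 ≤ 13, which with x1, x2 ≥ 0 keep the feasible region inside a bounded box. A feasible, bounded LP attains a finite optimum at a vertex.

The LP has an optimal solution: (14, 8.5) with z = 106.5.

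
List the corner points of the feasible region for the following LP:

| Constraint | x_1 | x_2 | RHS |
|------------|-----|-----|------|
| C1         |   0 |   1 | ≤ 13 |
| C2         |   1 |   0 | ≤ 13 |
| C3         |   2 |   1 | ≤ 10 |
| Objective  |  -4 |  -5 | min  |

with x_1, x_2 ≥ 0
Each vertex is the intersection of two constraint boundaries that also satisfies all remaining constraints:
  x_1 = 0 and x_2 = 0 → (0, 0)
  2x_1 + x_2 = 10 and x_2 = 0 → (5, 0)
  2x_1 + x_2 = 10 and x_1 = 0 → (0, 10)

Vertices: (0, 0), (5, 0), (0, 10)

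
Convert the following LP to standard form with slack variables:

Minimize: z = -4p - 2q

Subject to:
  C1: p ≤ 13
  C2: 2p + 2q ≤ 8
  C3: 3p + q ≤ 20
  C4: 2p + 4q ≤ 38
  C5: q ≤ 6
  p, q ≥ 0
min z = -4p - 2q

s.t.
  p + s1 = 13
  2p + 2q + s2 = 8
  3p + q + s3 = 20
  2p + 4q + s4 = 38
  q + s5 = 6
  p, q, s1, s2, s3, s4, s5 ≥ 0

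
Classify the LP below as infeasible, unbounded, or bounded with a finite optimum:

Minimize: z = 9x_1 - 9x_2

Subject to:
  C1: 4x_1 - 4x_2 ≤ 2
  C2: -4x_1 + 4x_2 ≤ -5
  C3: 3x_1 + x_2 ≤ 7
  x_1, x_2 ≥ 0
C1 requires 4x_1 - 4x_2 ≤ 2, while C2 (-4x_1 + 4x_2 ≤ -5) is equivalent to 4x_1 - 4x_2 ≥ 5. Together they would need 5 ≤ 4x_1 - 4x_2 ≤ 2, which is impossible since 5 > 2. No point satisfies all constraints.

Infeasible — the constraint set is empty.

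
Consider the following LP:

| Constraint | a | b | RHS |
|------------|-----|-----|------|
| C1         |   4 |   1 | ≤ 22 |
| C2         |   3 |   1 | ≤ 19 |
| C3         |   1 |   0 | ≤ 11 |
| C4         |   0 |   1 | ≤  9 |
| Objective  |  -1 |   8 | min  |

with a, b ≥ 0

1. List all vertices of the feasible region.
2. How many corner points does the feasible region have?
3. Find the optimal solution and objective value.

1. (0, 0), (5.5, 0), (3.25, 9), (0, 9)
2. 4
3. a = 5.5, b = 0, z = -5.5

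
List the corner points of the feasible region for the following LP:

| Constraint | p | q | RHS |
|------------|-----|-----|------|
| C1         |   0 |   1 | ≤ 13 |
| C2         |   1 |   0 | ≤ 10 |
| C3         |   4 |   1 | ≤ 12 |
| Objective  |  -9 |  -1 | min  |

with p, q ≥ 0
Each vertex is the intersection of two constraint boundaries that also satisfies all remaining constraints:
  p = 0 and q = 0 → (0, 0)
  4p + q = 12 and q = 0 → (3, 0)
  4p + q = 12 and p = 0 → (0, 12)

Vertices: (0, 0), (3, 0), (0, 12)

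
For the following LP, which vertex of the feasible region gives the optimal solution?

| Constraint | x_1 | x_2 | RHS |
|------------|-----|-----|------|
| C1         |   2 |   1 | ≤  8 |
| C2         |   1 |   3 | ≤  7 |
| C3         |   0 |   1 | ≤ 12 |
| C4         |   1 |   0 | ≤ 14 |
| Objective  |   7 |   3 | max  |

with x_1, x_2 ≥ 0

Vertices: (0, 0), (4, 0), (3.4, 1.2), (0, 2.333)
(4, 0) with z = 28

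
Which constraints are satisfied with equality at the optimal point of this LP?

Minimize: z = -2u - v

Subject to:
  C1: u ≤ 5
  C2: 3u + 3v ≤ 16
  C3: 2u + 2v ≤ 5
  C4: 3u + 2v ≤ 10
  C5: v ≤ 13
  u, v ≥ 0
Optimal: u = 2.5, v = 0
Slack at optimum:
  C1: slack = 2.5
  C2: slack = 8.5
  C3: slack = 0 (binding)
  C4: slack = 2.5
  C5: slack = 13
  u ≥ 0: u = 2.5
  v ≥ 0: v = 0 (binding)
Binding constraints: C3, v ≥ 0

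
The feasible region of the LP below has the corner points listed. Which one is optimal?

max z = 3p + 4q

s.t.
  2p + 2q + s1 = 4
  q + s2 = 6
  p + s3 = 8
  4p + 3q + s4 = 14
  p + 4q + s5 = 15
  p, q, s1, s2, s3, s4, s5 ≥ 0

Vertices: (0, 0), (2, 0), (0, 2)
(0, 2) with z = 8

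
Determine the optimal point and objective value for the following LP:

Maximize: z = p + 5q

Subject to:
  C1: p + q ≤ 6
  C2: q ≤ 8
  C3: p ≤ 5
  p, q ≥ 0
p = 0, q = 6, z = 30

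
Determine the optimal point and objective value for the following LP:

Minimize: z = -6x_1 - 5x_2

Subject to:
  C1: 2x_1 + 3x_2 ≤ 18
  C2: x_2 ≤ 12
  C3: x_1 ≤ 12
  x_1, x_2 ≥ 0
x_1 = 9, x_2 = 0, z = -54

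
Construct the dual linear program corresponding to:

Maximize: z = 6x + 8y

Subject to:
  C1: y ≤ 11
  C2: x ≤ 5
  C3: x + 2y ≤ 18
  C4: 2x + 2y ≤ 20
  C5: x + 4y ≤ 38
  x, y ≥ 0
Minimize: z = 11y1 + 5y2 + 18y3 + 20y4 + 38y5

Subject to:
  C1: -y2 - y3 - 2y4 - y5 ≤ -6
  C2: -y1 - 2y3 - 2y4 - 4y5 ≤ -8
  y1, y2, y3, y4, y5 ≥ 0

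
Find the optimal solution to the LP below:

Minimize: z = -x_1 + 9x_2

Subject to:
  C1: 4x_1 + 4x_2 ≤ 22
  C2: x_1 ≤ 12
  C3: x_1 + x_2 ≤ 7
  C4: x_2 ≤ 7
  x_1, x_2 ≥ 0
x_1 = 5.5, x_2 = 0, z = -5.5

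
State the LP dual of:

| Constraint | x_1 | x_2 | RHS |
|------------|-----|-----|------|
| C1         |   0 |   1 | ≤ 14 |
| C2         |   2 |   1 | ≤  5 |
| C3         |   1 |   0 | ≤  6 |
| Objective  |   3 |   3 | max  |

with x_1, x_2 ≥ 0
Minimize: z = 14y1 + 5y2 + 6y3

Subject to:
  C1: -2y2 - y3 ≤ -3
  C2: -y1 - y2 ≤ -3
  y1, y2, y3 ≥ 0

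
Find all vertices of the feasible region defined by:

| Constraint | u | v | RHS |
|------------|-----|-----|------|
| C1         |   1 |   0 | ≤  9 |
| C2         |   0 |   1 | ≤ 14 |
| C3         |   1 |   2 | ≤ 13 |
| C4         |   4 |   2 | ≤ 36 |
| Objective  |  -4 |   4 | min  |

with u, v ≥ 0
Each vertex is the intersection of two constraint boundaries that also satisfies all remaining constraints:
  u = 0 and v = 0 → (0, 0)
  u = 9 and 4u + 2v = 36 → (9, 0)
  u + 2v = 13 and 4u + 2v = 36 → (7.667, 2.667)
  u + 2v = 13 and u = 0 → (0, 6.5)

Vertices: (0, 0), (9, 0), (7.667, 2.667), (0, 6.5)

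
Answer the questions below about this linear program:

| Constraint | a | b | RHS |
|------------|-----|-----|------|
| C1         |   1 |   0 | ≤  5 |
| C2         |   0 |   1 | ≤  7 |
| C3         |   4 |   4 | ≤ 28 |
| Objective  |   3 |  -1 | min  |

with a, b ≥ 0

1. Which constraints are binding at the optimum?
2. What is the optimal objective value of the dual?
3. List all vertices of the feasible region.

1. C2, C3, a ≥ 0
2. -7 (by strong duality, equal to the primal optimum)
3. (0, 0), (5, 0), (5, 2), (0, 7)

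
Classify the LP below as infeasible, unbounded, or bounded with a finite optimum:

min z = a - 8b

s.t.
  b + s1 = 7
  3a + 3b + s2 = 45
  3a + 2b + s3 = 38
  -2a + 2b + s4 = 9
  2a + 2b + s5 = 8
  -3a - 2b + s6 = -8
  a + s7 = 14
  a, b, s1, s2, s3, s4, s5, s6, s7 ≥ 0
The point (0, 4) satisfies every constraint, so the LP is feasible; the constraints give a ≤ 14 and b ≤ 7, which with a, b ≥ 0 keep the feasible region inside a bounded box. A feasible, bounded LP attains a finite optimum at a vertex.

Evaluating z = a - 8b at each vertex:
  (2.667, 0): z = 2.667
  (4, 0): z = 4
  (0, 4): z = -32

Bounded optimum: z* = -32 at (0, 4).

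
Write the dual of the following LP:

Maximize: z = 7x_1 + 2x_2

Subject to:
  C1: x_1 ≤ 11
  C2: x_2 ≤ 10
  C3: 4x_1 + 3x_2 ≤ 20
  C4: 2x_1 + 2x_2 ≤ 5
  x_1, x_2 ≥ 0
Minimize: z = 11y1 + 10y2 + 20y3 + 5y4

Subject to:
  C1: -y1 - 4y3 - 2y4 ≤ -7
  C2: -y2 - 3y3 - 2y4 ≤ -2
  y1, y2, y3, y4 ≥ 0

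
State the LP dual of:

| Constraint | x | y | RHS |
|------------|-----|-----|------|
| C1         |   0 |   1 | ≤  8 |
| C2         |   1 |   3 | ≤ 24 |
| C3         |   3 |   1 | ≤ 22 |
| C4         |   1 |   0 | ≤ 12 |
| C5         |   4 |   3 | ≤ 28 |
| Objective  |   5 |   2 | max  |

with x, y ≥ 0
Minimize: z = 8y1 + 24y2 + 22y3 + 12y4 + 28y5

Subject to:
  C1: -y2 - 3y3 - y4 - 4y5 ≤ -5
  C2: -y1 - 3y2 - y3 - 3y5 ≤ -2
  y1, y2, y3, y4, y5 ≥ 0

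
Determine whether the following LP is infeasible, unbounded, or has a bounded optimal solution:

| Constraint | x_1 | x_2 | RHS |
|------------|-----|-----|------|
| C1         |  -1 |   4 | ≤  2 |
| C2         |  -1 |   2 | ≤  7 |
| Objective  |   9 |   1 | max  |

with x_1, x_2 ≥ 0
Feasible point: (0, 0) satisfies every constraint, so the LP is feasible.
Direction d = (1, 0): for each constraint row a, a·d ≤ 0 —
  (-1)(1) + (4)(0) = -1 ≤ 0
  (-1)(1) + (2)(0) = -1 ≤ 0
and d ≥ 0, so (0, 0) + t·d stays feasible for every t ≥ 0. Along this ray z = 9x_1 + x_2 changes by 9 per unit t, so z → +∞.

Unbounded: there is a feasible ray along which z → +∞.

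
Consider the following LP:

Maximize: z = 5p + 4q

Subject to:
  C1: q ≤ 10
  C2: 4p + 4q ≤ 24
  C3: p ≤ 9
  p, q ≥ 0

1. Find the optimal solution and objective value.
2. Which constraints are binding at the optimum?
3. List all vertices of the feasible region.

1. p = 6, q = 0, z = 30
2. C2, q ≥ 0
3. (0, 0), (6, 0), (0, 6)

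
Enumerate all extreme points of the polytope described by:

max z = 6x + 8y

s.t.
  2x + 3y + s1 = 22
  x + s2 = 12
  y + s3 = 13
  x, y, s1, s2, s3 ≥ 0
Each vertex is the intersection of two constraint boundaries that also satisfies all remaining constraints:
  x = 0 and y = 0 → (0, 0)
  2x + 3y = 22 and y = 0 → (11, 0)
  2x + 3y = 22 and x = 0 → (0, 7.333)

Vertices: (0, 0), (11, 0), (0, 7.333)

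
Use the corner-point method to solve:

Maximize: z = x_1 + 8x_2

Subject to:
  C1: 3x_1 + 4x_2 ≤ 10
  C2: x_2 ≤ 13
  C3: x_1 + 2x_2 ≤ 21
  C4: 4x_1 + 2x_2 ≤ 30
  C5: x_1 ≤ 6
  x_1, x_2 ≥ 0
Each vertex is the intersection of two constraint boundaries that also satisfies all remaining constraints:
  x_1 = 0 and x_2 = 0 → (0, 0)
  3x_1 + 4x_2 = 10 and x_2 = 0 → (3.333, 0)
  3x_1 + 4x_2 = 10 and x_1 = 0 → (0, 2.5)

Evaluating z = x_1 + 8x_2 at each vertex:
  (0, 0): z = 0
  (3.333, 0): z = 3.333
  (0, 2.5): z = 20

The maximum is at (0, 2.5) with z = 20.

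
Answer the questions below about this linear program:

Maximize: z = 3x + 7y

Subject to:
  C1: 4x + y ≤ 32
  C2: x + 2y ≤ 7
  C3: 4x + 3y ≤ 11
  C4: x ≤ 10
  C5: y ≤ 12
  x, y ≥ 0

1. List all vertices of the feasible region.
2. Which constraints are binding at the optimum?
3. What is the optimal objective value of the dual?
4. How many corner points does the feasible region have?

1. (0, 0), (2.75, 0), (0.2, 3.4), (0, 3.5)
2. C2, x ≥ 0
3. 24.5 (by strong duality, equal to the primal optimum)
4. 4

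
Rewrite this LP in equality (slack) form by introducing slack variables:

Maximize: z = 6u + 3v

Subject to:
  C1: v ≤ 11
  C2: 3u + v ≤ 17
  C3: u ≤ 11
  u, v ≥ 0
max z = 6u + 3v

s.t.
  v + s1 = 11
  3u + v + s2 = 17
  u + s3 = 11
  u, v, s1, s2, s3 ≥ 0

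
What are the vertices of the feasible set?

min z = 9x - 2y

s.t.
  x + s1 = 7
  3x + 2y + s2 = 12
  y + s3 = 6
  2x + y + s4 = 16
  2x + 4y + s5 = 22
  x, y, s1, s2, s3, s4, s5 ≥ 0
Each vertex is the intersection of two constraint boundaries that also satisfies all remaining constraints:
  x = 0 and y = 0 → (0, 0)
  3x + 2y = 12 and y = 0 → (4, 0)
  3x + 2y = 12 and 2x + 4y = 22 → (0.5, 5.25)
  2x + 4y = 22 and x = 0 → (0, 5.5)

Vertices: (0, 0), (4, 0), (0.5, 5.25), (0, 5.5)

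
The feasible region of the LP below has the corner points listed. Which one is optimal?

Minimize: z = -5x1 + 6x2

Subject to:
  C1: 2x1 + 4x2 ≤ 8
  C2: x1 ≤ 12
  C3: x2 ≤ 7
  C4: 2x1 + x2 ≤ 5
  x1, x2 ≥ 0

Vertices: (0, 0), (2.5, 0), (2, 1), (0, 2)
(2.5, 0) with z = -12.5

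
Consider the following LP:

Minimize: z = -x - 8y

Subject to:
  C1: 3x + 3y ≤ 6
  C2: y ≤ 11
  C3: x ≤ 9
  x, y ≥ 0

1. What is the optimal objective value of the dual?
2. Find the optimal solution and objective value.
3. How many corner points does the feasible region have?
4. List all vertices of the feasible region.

1. -16 (by strong duality, equal to the primal optimum)
2. x = 0, y = 2, z = -16
3. 3
4. (0, 0), (2, 0), (0, 2)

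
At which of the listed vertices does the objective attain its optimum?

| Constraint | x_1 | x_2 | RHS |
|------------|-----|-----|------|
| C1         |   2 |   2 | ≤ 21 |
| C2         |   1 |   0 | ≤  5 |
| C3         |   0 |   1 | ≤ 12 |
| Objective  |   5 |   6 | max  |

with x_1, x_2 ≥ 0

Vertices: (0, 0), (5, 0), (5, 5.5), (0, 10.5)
Evaluating z = 5x_1 + 6x_2 at each vertex:
  (0, 0): z = 0
  (5, 0): z = 25
  (5, 5.5): z = 58
  (0, 10.5): z = 63

The largest value is z = 63, attained at (0, 10.5).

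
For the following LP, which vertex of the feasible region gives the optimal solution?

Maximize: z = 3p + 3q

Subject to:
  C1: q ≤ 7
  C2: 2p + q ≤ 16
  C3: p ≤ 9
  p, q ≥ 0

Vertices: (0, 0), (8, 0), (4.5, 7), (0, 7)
(4.5, 7) with z = 34.5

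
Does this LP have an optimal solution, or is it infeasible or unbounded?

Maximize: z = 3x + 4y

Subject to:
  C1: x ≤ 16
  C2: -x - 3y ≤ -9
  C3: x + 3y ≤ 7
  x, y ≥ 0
C3 requires x + 3y ≤ 7, while C2 (-x - 3y ≤ -9) is equivalent to x + 3y ≥ 9. Together they would need 9 ≤ x + 3y ≤ 7, which is impossible since 9 > 7. No point satisfies all constraints.

The feasible region is empty; the LP is infeasible.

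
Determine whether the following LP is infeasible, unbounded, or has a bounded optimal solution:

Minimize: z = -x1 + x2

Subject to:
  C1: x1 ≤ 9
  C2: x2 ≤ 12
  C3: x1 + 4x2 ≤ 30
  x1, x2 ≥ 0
The point (9, 0) satisfies every constraint, so the LP is feasible; the constraints give x1 ≤ 9 and x2 ≤ 12, which with x1, x2 ≥ 0 keep the feasible region inside a bounded box. A feasible, bounded LP attains a finite optimum at a vertex.

Bounded optimum: z* = -9 at (9, 0).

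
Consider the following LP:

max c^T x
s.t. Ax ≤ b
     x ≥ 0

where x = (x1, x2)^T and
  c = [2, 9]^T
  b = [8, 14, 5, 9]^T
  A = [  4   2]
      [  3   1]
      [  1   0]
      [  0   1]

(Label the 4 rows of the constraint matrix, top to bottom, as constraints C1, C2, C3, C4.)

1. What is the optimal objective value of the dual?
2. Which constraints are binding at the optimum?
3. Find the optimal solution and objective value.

1. 36 (by strong duality, equal to the primal optimum)
2. C1, x1 ≥ 0
3. x1 = 0, x2 = 4, z = 36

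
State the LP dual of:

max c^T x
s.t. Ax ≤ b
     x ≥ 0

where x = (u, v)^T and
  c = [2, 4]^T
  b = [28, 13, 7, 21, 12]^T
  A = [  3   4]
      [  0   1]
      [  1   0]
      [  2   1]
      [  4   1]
Minimize: z = 28y1 + 13y2 + 7y3 + 21y4 + 12y5

Subject to:
  C1: -3y1 - y3 - 2y4 - 4y5 ≤ -2
  C2: -4y1 - y2 - y4 - y5 ≤ -4
  y1, y2, y3, y4, y5 ≥ 0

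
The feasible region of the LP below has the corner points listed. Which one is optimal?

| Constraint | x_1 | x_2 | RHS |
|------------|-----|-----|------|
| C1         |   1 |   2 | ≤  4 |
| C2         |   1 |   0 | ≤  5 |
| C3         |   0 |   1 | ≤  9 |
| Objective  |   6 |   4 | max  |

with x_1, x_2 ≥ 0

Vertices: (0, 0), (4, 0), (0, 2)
(4, 0) with z = 24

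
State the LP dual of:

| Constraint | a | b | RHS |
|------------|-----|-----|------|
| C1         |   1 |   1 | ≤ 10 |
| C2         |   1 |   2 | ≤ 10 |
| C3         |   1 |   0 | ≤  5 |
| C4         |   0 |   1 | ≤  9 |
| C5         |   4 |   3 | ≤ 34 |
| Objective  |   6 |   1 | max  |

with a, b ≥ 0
Minimize: z = 10y1 + 10y2 + 5y3 + 9y4 + 34y5

Subject to:
  C1: -y1 - y2 - y3 - 4y5 ≤ -6
  C2: -y1 - 2y2 - y4 - 3y5 ≤ -1
  y1, y2, y3, y4, y5 ≥ 0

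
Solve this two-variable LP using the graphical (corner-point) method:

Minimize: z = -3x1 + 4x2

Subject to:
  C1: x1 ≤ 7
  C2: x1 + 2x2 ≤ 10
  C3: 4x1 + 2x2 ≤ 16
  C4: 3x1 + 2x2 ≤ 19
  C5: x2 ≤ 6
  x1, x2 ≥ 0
x1 = 4, x2 = 0, z = -12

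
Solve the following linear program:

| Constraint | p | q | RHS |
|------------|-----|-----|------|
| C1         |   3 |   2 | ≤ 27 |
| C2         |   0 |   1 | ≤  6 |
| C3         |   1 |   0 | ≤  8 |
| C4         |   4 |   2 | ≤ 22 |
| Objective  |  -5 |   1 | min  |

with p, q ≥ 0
p = 5.5, q = 0, z = -27.5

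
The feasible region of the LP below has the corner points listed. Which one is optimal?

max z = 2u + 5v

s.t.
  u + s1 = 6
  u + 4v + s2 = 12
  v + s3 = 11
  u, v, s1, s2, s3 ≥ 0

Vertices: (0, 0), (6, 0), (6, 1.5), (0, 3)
Evaluating z = 2u + 5v at each vertex:
  (0, 0): z = 0
  (6, 0): z = 12
  (6, 1.5): z = 19.5
  (0, 3): z = 15

The largest value is z = 19.5, attained at (6, 1.5).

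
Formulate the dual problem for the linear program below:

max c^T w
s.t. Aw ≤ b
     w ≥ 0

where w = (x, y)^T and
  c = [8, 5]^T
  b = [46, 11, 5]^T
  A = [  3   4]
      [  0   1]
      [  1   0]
Minimize: z = 46y1 + 11y2 + 5y3

Subject to:
  C1: -3y1 - y3 ≤ -8
  C2: -4y1 - y2 ≤ -5
  y1, y2, y3 ≥ 0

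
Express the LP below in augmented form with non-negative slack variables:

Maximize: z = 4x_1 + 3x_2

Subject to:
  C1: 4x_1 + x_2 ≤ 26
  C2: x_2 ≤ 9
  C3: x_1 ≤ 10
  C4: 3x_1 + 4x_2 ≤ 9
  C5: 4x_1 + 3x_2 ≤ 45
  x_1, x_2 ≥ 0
max z = 4x_1 + 3x_2

s.t.
  4x_1 + x_2 + s1 = 26
  x_2 + s2 = 9
  x_1 + s3 = 10
  3x_1 + 4x_2 + s4 = 9
  4x_1 + 3x_2 + s5 = 45
  x_1, x_2, s1, s2, s3, s4, s5 ≥ 0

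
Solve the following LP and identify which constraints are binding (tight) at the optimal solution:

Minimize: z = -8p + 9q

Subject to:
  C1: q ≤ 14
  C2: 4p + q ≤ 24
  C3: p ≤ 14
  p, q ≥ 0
Optimal: p = 6, q = 0
Binding: C2, q ≥ 0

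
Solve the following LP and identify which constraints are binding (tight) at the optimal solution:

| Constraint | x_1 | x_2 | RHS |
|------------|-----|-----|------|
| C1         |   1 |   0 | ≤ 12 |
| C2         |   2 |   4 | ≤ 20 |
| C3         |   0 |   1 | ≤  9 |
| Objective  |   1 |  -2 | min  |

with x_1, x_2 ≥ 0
Optimal: x_1 = 0, x_2 = 5
Binding: C2, x_1 ≥ 0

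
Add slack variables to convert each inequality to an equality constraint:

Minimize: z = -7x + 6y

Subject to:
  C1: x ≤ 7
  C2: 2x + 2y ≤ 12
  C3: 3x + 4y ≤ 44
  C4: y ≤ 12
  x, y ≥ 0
min z = -7x + 6y

s.t.
  x + s1 = 7
  2x + 2y + s2 = 12
  3x + 4y + s3 = 44
  y + s4 = 12
  x, y, s1, s2, s3, s4 ≥ 0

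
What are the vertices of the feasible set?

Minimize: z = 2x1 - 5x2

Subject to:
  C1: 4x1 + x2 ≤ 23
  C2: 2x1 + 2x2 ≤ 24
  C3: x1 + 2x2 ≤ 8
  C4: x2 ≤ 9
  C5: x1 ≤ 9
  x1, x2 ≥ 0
Each vertex is the intersection of two constraint boundaries that also satisfies all remaining constraints:
  x1 = 0 and x2 = 0 → (0, 0)
  4x1 + x2 = 23 and x2 = 0 → (5.75, 0)
  4x1 + x2 = 23 and x1 + 2x2 = 8 → (5.429, 1.286)
  x1 + 2x2 = 8 and x1 = 0 → (0, 4)

Vertices: (0, 0), (5.75, 0), (5.429, 1.286), (0, 4)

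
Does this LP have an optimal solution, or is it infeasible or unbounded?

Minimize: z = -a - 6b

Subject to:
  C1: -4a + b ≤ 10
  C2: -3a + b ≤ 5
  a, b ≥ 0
Feasible point: (0, 0) satisfies every constraint, so the LP is feasible.
Direction d = (1, 0): for each constraint row a, a·d ≤ 0 —
  (-4)(1) + (1)(0) = -4 ≤ 0
  (-3)(1) + (1)(0) = -3 ≤ 0
and d ≥ 0, so (0, 0) + t·d stays feasible for every t ≥ 0. Along this ray z = -a - 6b changes by -1 per unit t, so z → −∞.

Unbounded: there is a feasible ray along which z → −∞.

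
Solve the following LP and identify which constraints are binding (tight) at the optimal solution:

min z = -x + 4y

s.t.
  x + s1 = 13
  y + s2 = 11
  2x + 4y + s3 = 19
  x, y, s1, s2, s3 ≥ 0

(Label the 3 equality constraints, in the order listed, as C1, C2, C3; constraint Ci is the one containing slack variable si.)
Optimal: x = 9.5, y = 0
Slack at optimum:
  C1: slack = 3.5
  C2: slack = 11
  C3: slack = 0 (binding)
  x ≥ 0: x = 9.5
  y ≥ 0: y = 0 (binding)
Binding constraints: C3, y ≥ 0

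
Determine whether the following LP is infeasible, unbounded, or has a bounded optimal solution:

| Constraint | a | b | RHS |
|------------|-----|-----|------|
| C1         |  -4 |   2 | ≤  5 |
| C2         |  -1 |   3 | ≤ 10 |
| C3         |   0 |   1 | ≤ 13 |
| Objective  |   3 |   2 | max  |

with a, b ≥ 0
Feasible point: (0, 0) satisfies every constraint, so the LP is feasible.
Direction d = (1, 0): for each constraint row a, a·d ≤ 0 —
  (-4)(1) + (2)(0) = -4 ≤ 0
  (-1)(1) + (3)(0) = -1 ≤ 0
  (0)(1) + (1)(0) = 0 ≤ 0
and d ≥ 0, so (0, 0) + t·d stays feasible for every t ≥ 0. Along this ray z = 3a + 2b changes by 3 per unit t, so z → +∞.

Unbounded: there is a feasible ray along which z → +∞.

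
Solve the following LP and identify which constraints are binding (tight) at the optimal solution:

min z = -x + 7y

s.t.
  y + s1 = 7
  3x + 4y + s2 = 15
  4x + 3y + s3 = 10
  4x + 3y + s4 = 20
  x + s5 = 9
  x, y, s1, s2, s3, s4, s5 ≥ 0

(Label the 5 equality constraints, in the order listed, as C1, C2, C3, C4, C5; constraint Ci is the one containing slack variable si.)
Optimal: x = 2.5, y = 0
Binding: C3, y ≥ 0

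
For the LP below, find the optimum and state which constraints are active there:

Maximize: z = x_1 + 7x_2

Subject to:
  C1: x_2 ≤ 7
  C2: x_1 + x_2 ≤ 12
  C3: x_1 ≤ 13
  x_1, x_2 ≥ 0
Optimal: x_1 = 5, x_2 = 7
Slack at optimum:
  C1: slack = 0 (binding)
  C2: slack = 0 (binding)
  C3: slack = 8
  x_1 ≥ 0: x_1 = 5
  x_2 ≥ 0: x_2 = 7
Binding constraints: C1, C2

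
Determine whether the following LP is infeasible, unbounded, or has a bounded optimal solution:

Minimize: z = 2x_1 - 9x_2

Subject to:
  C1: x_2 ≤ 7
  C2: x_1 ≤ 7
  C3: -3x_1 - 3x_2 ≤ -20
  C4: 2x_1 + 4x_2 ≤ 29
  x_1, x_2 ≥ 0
The point (0, 7) satisfies every constraint, so the LP is feasible; the constraints give x_1 ≤ 7 and x_2 ≤ 7, which with x_1, x_2 ≥ 0 keep the feasible region inside a bounded box. A feasible, bounded LP attains a finite optimum at a vertex.

Evaluating z = 2x_1 - 9x_2 at each vertex:
  (6.667, 0): z = 13.33
  (7, 0): z = 14
  (7, 3.75): z = -19.75
  (0.5, 7): z = -62
  (0, 7): z = -63
  (0, 6.667): z = -60

Feasible with finite optimum z* = -63 at (0, 7).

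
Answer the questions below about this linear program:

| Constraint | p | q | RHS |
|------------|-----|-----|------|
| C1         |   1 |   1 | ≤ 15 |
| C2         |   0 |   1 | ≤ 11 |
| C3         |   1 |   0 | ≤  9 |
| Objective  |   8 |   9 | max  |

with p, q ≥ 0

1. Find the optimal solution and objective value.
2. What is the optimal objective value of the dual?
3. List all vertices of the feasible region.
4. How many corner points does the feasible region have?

1. p = 4, q = 11, z = 131
2. 131 (by strong duality, equal to the primal optimum)
3. (0, 0), (9, 0), (9, 6), (4, 11), (0, 11)
4. 5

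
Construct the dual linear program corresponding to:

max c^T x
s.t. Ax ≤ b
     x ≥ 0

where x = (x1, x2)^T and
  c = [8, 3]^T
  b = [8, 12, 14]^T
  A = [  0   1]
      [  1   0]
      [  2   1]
Minimize: z = 8y1 + 12y2 + 14y3

Subject to:
  C1: -y2 - 2y3 ≤ -8
  C2: -y1 - y3 ≤ -3
  y1, y2, y3 ≥ 0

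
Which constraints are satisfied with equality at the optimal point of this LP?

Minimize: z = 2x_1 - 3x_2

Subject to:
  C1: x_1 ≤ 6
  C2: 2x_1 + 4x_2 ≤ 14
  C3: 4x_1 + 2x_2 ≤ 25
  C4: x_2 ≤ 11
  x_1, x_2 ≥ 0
Optimal: x_1 = 0, x_2 = 3.5
Binding: C2, x_1 ≥ 0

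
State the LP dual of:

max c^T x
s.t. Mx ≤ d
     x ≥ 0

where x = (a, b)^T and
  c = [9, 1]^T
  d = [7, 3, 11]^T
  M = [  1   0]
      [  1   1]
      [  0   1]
Minimize: z = 7y1 + 3y2 + 11y3

Subject to:
  C1: -y1 - y2 ≤ -9
  C2: -y2 - y3 ≤ -1
  y1, y2, y3 ≥ 0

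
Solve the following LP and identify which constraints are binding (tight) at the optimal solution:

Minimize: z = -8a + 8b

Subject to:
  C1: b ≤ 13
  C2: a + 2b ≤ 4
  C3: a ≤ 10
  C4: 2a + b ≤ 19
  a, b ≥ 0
Optimal: a = 4, b = 0
Slack at optimum:
  C1: slack = 13
  C2: slack = 0 (binding)
  C3: slack = 6
  C4: slack = 11
  a ≥ 0: a = 4
  b ≥ 0: b = 0 (binding)
Binding constraints: C2, b ≥ 0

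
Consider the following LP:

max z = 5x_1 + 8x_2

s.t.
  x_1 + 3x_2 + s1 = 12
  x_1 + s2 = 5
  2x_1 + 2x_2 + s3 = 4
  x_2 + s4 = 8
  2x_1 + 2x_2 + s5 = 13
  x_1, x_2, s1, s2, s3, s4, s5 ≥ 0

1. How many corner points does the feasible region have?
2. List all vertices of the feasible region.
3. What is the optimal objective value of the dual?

1. 3
2. (0, 0), (2, 0), (0, 2)
3. 16 (by strong duality, equal to the primal optimum)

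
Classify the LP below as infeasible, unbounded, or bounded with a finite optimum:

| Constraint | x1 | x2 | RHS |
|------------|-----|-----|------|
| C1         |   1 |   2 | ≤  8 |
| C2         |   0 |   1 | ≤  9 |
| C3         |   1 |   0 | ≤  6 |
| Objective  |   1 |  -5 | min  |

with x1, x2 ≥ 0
The point (0, 4) satisfies every constraint, so the LP is feasible; the constraints give x1 ≤ 6 and x2 ≤ 9, which with x1, x2 ≥ 0 keep the feasible region inside a bounded box. A feasible, bounded LP attains a finite optimum at a vertex.

Evaluating z = x1 - 5x2 at each vertex:
  (0, 0): z = 0
  (6, 0): z = 6
  (6, 1): z = 1
  (0, 4): z = -20

Feasible with finite optimum z* = -20 at (0, 4).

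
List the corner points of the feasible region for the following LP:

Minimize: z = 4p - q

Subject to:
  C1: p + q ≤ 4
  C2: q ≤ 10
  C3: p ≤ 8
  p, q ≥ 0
Each vertex is the intersection of two constraint boundaries that also satisfies all remaining constraints:
  p = 0 and q = 0 → (0, 0)
  p + q = 4 and q = 0 → (4, 0)
  p + q = 4 and p = 0 → (0, 4)

Vertices: (0, 0), (4, 0), (0, 4)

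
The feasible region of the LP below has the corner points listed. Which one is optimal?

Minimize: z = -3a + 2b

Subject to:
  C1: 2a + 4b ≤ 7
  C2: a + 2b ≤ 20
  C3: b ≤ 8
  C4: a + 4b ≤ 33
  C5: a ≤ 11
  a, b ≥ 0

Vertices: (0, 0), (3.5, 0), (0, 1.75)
Evaluating z = -3a + 2b at each vertex:
  (0, 0): z = 0
  (3.5, 0): z = -10.5
  (0, 1.75): z = 3.5

The smallest value is z = -10.5, attained at (3.5, 0).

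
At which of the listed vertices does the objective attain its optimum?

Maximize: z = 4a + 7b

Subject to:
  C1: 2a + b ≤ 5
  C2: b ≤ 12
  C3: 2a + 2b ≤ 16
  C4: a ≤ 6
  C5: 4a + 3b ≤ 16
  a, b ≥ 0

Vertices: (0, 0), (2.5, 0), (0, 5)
Evaluating z = 4a + 7b at each vertex:
  (0, 0): z = 0
  (2.5, 0): z = 10
  (0, 5): z = 35

The largest value is z = 35, attained at (0, 5).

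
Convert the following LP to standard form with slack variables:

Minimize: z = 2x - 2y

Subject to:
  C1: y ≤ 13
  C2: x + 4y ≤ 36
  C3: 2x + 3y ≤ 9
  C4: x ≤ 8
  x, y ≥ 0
min z = 2x - 2y

s.t.
  y + s1 = 13
  x + 4y + s2 = 36
  2x + 3y + s3 = 9
  x + s4 = 8
  x, y, s1, s2, s3, s4 ≥ 0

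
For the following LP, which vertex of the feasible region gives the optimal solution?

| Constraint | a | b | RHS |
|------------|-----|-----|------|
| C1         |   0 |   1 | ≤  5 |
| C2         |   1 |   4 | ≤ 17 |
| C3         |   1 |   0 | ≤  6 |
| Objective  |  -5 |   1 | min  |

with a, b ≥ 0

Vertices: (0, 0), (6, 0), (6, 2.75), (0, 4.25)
Evaluating z = -5a + b at each vertex:
  (0, 0): z = 0
  (6, 0): z = -30
  (6, 2.75): z = -27.25
  (0, 4.25): z = 4.25

The smallest value is z = -30, attained at (6, 0).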